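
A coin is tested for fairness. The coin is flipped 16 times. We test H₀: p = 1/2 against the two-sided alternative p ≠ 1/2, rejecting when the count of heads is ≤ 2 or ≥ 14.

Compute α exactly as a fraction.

Under H₀, K ~ Binomial(16, 1/2); α is the probability of landing in either tail, P(K ≤ 2) + P(K ≥ 14).
Each tail has probability (1 + 16 + 120)/65536; doubling gives α = 274/65536 = 137/32768.

137/32768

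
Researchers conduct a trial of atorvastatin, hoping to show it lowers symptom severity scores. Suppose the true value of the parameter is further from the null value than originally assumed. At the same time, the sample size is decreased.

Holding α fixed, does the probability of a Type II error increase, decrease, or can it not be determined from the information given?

Cannot be determined from the information given.

The first change alone would make β decrease; the second alone would make β increase. Which effect dominates depends on the magnitudes, which are not given.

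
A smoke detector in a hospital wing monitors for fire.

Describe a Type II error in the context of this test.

With the conventional null hypothesis that there is no fire:
A Type II error is failing to reject H₀ when H₀ is false.
Here that means remaining silent when actually there is a fire.

A Type II error would mean concluding that there is no fire (or at least failing to establish that there is a fire) when in fact there is a fire.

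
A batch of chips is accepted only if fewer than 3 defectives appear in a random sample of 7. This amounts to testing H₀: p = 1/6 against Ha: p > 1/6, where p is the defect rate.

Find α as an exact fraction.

The significance level is the probability, assuming p = 1/6, of seeing 3 or more defectives in 7 draws.
Computing the lower-tail complement: 1 − 3125/3456 = 331/3456.

331/3456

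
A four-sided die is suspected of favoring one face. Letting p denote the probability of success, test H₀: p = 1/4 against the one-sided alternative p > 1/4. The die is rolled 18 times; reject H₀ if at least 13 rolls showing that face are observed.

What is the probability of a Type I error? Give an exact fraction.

Under H₀, S ~ Binomial(18, 1/4), and α = P(S ≥ 13).
Summing C(18,j)(1/4)^j(3/4)^{18−j} for j = 13,…,18 gives 588337/17179869184.

588337/17179869184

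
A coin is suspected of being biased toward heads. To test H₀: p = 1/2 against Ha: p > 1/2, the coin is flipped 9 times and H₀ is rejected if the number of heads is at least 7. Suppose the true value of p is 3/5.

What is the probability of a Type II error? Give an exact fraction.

1500416/1953125

A Type II error is failing to reject when Ha holds: with p = 3/5, β = P(Y ≤ 6).
Summing C(9,j)·(3/5)^j·(2/5)^{9-j} for j = 0..6 gives 1500416/1953125.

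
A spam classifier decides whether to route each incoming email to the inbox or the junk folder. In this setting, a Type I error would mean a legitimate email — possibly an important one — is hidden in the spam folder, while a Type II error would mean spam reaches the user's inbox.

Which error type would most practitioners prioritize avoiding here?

The Type I consequence (a legitimate email — possibly an important one — is hidden in the spam folder) is more severe than the Type II consequence (spam reaches the user's inbox).

Type I error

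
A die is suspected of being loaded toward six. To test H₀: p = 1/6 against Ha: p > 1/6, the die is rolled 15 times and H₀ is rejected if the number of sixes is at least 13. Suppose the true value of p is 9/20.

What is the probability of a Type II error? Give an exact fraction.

Under the alternative p = 9/20, K ~ Binomial(15, 9/20); β is the probability the test does not reject, P(K < 13).
Equivalently, β = 1 − P(K ≥ 13) = 32731725032763916841/32768000000000000000.

32731725032763916841/32768000000000000000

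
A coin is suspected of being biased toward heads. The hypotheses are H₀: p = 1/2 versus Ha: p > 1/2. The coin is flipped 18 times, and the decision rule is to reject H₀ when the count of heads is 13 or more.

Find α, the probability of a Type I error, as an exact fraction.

1577/32768

α = P(reject H₀ | H₀ true) = P(X ≥ 13 | p = 1/2), with X ~ Binomial(18, 1/2).
That's C(18,13) + C(18,14) + C(18,15) + C(18,16) + C(18,17) + C(18,18) over 2^18, i.e. (8568 + 3060 + 816 + 153 + 18 + 1)/262144 = 12616/262144 = 1577/32768.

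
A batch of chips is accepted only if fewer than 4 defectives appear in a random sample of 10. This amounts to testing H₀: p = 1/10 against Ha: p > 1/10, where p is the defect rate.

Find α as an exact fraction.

The significance level is the probability, assuming p = 1/10, of seeing 4 or more defectives in 10 draws.
Computing the lower-tail complement: 1 − 617003001/625000000 = 7996999/625000000.

7996999/625000000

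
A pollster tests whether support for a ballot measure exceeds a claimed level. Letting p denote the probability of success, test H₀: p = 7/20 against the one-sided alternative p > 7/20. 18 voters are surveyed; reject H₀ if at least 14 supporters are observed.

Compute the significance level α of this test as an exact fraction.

α = P(reject H₀ | H₀ true) = P(Y ≥ 14 | p = 7/20), with Y ~ Binomial(18, 7/20).
Adding the binomial terms for j = 14 through 18 with p = 7/20 yields 3435049976681085371/13107200000000000000000.

3435049976681085371/13107200000000000000000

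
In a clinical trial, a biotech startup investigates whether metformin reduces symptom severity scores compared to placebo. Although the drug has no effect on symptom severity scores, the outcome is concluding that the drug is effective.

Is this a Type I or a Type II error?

The null hypothesis here is that the drug has no effect on symptom severity scores.
'Concluding that the drug is effective' corresponds to rejecting H₀.
H₀ was rejected but H₀ is true — a Type I error (false positive).

Type I error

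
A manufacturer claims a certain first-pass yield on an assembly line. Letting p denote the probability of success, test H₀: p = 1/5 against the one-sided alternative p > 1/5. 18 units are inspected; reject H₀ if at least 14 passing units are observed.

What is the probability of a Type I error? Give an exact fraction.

α = P(reject H₀ | H₀ true) = P(X ≥ 14 | p = 1/5), with X ~ Binomial(18, 1/5).
P(X ≥ 14) = Σ_{j=14}^{18} C(18,j)·(1/5)^j·(4/5)^{18-j} = 167621/762939453125.

167621/762939453125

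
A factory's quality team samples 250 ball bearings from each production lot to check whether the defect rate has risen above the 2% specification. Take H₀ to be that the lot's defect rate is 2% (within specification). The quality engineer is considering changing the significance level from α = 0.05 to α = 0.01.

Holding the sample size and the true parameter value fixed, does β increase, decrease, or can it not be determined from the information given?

It increases.

Tightening α shrinks the rejection region. When Ha holds, fewer sample outcomes clear the stricter threshold, so more fall in the acceptance region.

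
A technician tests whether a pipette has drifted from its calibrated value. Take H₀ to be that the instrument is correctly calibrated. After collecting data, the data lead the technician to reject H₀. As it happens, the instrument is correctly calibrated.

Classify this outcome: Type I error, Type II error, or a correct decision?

H₀ was rejected, but H₀ is actually true.
Rejecting a true null hypothesis is a Type I error (false positive).

Type I error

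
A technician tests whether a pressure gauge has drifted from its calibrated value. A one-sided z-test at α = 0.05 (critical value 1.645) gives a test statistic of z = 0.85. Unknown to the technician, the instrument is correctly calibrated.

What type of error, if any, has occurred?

The conventional null hypothesis is that the instrument is correctly calibrated.
Since z = 0.85 ≤ z* = 1.645, H₀ is not rejected.
H₀ is true (actually the instrument is correctly calibrated).
The decision matches the true state — no error.

Neither — the decision is correct.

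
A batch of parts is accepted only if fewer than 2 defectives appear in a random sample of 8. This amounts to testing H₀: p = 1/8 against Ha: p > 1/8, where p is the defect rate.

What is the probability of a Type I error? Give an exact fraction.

4424071/16777216

Under H₀, K ~ Binomial(8, 1/8); the Type I error rate is P(K ≥ 2).
Computing the lower-tail complement: 1 − 12353145/16777216 = 4424071/16777216.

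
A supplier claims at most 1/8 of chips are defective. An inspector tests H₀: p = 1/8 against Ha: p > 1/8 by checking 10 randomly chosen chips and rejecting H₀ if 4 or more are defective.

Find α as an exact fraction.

7372325/268435456

The significance level is the probability, assuming p = 1/8, of seeing 4 or more defectives in 10 draws.
α = 1 − P(S ≤ 3) = 1 − 261063131/268435456 = 7372325/268435456.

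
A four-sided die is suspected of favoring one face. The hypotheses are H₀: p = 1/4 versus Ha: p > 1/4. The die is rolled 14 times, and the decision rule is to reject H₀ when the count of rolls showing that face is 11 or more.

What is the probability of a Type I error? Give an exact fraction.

Under H₀, X ~ Binomial(14, 1/4), and α = P(X ≥ 11).
Summing C(14,j)(1/4)^j(3/4)^{14−j} for j = 11,…,14 gives 5345/134217728.

5345/134217728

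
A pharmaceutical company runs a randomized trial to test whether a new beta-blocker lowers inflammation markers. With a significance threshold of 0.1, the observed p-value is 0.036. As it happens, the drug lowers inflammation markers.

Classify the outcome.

The conventional null hypothesis is that the drug has no effect on inflammation markers.
Since p = 0.036 < α = 0.1, H₀ is rejected.
H₀ is false (actually the drug lowers inflammation markers).
The decision matches the true state — no error.

Neither — the decision is correct.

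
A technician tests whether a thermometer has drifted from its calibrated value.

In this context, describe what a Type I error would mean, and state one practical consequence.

A Type I error would mean concluding that the instrument has drifted out of calibration when in fact the instrument is correctly calibrated. Consequence: a properly working instrument is taken offline unnecessarily.

With the conventional null hypothesis that the instrument is correctly calibrated:
A Type I error is rejecting H₀ when H₀ is true.
Here that means pulling the instrument for recalibration when actually the instrument is correctly calibrated.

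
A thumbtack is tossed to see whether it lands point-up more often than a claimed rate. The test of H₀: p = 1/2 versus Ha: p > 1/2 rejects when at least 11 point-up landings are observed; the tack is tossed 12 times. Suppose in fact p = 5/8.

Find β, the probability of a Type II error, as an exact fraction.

A Type II error is failing to reject when Ha holds: with p = 5/8, β = P(Y ≤ 10).
Adding the binomial probabilities P(Y=0)+…+P(Y=10) at p = 5/8 gives 66717523611/68719476736.

66717523611/68719476736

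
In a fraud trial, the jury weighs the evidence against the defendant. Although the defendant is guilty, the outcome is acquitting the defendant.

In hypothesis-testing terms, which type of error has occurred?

Type II error

The null hypothesis here is that the defendant is innocent.
'Acquitting the defendant' corresponds to failing to reject H₀.
H₀ was not rejected but H₀ is false — a Type II error (false negative).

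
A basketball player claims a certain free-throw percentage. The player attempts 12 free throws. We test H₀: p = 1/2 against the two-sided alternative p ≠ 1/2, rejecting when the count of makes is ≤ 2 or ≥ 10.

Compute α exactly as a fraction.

The significance level is the null-hypothesis probability of the rejection region {≤2} ∪ {≥10}.
Each tail has probability (1 + 12 + 66)/4096; doubling gives α = 158/4096 = 79/2048.

79/2048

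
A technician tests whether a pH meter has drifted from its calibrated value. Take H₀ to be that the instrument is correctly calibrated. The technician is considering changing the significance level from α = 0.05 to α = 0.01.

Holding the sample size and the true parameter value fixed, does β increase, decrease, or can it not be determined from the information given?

It increases.

A smaller α moves the rejection region further into the tail. With the alternative true, more outcomes now fall outside the rejection region, so failing to reject becomes more likely.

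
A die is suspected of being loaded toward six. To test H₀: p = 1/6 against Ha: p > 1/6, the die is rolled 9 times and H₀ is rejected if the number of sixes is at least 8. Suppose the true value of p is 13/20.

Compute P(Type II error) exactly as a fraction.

112501116301/128000000000

A Type II error is failing to reject when Ha holds: with p = 13/20, β = P(Y ≤ 7).
Adding the binomial probabilities P(Y=0)+…+P(Y=7) at p = 13/20 gives 112501116301/128000000000.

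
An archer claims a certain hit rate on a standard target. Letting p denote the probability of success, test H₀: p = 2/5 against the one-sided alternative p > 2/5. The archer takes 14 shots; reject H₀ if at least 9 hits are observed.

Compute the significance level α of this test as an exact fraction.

Under H₀, K ~ Binomial(14, 2/5), and α = P(K ≥ 9).
P(K ≥ 9) = Σ_{j=9}^{14} C(14,j)·(2/5)^j·(3/5)^{14-j} = 355950592/6103515625.

355950592/6103515625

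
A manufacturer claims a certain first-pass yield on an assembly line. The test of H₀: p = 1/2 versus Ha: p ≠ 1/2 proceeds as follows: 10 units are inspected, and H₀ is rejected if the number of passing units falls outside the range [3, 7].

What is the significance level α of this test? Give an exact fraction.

7/64

α = P(Y ≤ 2 or Y ≥ 8 | p = 1/2), Y ~ Binomial(10, 1/2).
The two tails are symmetric, so α = 2·(1 + 10 + 45)/2^10 = 112/1024 = 7/64.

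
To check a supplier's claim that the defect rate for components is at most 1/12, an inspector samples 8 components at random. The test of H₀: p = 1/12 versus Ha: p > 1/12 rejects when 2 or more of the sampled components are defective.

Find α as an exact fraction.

59725447/429981696

Under H₀, Y ~ Binomial(8, 1/12); the Type I error rate is P(Y ≥ 2).
Computing the lower-tail complement: 1 − 370256249/429981696 = 59725447/429981696.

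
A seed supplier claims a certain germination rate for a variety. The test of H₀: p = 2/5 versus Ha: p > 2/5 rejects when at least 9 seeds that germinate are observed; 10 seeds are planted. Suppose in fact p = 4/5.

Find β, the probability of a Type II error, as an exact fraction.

6095609/9765625

β = P(fail to reject H₀ | Ha true) = P(S ≤ 8 | p = 4/5), S ~ Binomial(10, 4/5).
Summing C(10,j)·(4/5)^j·(1/5)^{10-j} for j = 0..8 gives 6095609/9765625.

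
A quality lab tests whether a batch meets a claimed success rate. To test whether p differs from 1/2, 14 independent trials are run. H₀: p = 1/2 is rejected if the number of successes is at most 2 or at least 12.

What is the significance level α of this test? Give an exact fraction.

53/4096

The significance level is the null-hypothesis probability of the rejection region {≤2} ∪ {≥12}.
By symmetry, α = 2·P(X ≤ 2) = 2·(1 + 14 + 91)/16384 = 212/16384 = 53/4096.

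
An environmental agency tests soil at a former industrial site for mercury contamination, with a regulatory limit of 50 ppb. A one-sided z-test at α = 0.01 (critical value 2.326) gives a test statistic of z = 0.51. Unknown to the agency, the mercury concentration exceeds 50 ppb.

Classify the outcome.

Type II error

The conventional null hypothesis is that the mercury concentration is at or below 50 ppb (safe).
Since z = 0.51 ≤ z* = 2.326, H₀ is not rejected.
H₀ is false (actually the mercury concentration exceeds 50 ppb).
Failing to reject a false H₀ is a Type II error.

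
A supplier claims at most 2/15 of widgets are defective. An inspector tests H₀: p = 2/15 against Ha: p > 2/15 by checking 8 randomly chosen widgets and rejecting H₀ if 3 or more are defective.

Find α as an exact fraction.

α = P(reject H₀ | H₀ true) = P(X ≥ 3 | p = 2/15), X ~ Binomial(8, 2/15).
α = 1 − P(X ≤ 2) = 1 − 786769867/854296875 = 67527008/854296875.

67527008/854296875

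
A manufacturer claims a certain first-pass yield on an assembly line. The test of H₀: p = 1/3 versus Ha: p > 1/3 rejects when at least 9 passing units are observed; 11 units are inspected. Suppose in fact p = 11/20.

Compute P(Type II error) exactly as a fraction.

Under the alternative p = 11/20, S ~ Binomial(11, 11/20); β is the probability the test does not reject, P(S < 9).
Equivalently, β = 1 − P(S ≥ 9) = 38288445266097/40960000000000.

38288445266097/40960000000000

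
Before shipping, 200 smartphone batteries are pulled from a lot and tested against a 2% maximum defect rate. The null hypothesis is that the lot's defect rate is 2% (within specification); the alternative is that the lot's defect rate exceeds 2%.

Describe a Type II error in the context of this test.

A Type II error would mean concluding that the lot's defect rate is 2% (within specification) (or at least failing to establish that the lot's defect rate exceeds 2%) when in fact the lot's defect rate exceeds 2%.

A Type II error is failing to reject H₀ when H₀ is false.
Here that means accepting the lot and shipping it when actually the lot's defect rate exceeds 2%.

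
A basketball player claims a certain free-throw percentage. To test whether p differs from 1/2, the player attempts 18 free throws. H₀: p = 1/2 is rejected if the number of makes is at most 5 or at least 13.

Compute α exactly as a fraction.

The significance level is the null-hypothesis probability of the rejection region {≤5} ∪ {≥13}.
By symmetry, α = 2·P(Y ≤ 5) = 2·(1 + 18 + 153 + 816 + 3060 + 8568)/262144 = 25232/262144 = 1577/16384.

1577/16384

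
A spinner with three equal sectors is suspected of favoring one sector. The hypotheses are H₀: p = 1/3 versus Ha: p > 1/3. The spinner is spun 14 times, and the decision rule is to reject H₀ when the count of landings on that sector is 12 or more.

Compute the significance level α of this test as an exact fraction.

131/1594323

α = P(reject H₀ | H₀ true) = P(S ≥ 12 | p = 1/3), with S ~ Binomial(14, 1/3).
Summing C(14,j)(1/3)^j(2/3)^{14−j} for j = 12,…,14 gives 131/1594323.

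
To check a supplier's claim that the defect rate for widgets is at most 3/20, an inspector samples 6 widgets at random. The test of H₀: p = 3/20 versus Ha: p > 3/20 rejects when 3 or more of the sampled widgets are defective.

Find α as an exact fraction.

The significance level is the probability, assuming p = 3/20, of seeing 3 or more defectives in 6 draws.
α = 1 − P(Y ≤ 2) = 1 − 6097033/6400000 = 302967/6400000.

302967/6400000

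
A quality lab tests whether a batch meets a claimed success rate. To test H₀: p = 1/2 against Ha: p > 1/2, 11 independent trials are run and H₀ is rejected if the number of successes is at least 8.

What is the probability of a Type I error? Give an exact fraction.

29/256

α = P(reject H₀ | H₀ true) = P(X ≥ 8 | p = 1/2), with X ~ Binomial(11, 1/2).
P(X ≥ 8) = [C(11,8) + C(11,9) + C(11,10) + C(11,11)] / 2^11 = (165 + 55 + 11 + 1) / 2048 = 232/2048 = 29/256.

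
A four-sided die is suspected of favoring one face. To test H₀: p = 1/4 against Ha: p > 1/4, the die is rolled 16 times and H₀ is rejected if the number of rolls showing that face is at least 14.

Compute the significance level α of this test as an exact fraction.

The Type I error probability is α = P(X ≥ 14) computed under H₀, where X ~ Binomial(16, 1/4).
P(X ≥ 14) = Σ_{j=14}^{16} C(16,j)·(1/4)^j·(3/4)^{16-j} = 1129/4294967296.

1129/4294967296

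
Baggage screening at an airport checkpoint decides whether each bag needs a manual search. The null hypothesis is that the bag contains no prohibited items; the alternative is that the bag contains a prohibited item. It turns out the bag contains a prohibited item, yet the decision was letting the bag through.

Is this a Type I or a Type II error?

'Letting the bag through' corresponds to failing to reject H₀.
H₀ was not rejected but H₀ is false — a Type II error (false negative).

Type II error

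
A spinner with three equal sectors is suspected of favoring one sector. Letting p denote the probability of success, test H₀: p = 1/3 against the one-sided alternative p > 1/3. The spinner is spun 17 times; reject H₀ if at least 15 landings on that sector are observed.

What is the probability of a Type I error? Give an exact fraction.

α = P(reject H₀ | H₀ true) = P(X ≥ 15 | p = 1/3), with X ~ Binomial(17, 1/3).
Summing C(17,j)(1/3)^j(2/3)^{17−j} for j = 15,…,17 gives 193/43046721.

193/43046721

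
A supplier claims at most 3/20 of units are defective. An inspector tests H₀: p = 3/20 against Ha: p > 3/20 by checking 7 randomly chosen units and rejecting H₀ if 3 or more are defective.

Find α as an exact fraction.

α = P(reject H₀ | H₀ true) = P(K ≥ 3 | p = 3/20), K ~ Binomial(7, 3/20).
Computing the lower-tail complement: 1 − 237116119/256000000 = 18883881/256000000.

18883881/256000000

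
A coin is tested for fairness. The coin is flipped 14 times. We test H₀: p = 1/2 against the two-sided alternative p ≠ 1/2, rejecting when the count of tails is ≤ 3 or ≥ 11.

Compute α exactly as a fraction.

235/4096

Under H₀, Y ~ Binomial(14, 1/2); α is the probability of landing in either tail, P(Y ≤ 3) + P(Y ≥ 11).
The two tails are symmetric, so α = 2·(1 + 14 + 91 + 364)/2^14 = 940/16384 = 235/4096.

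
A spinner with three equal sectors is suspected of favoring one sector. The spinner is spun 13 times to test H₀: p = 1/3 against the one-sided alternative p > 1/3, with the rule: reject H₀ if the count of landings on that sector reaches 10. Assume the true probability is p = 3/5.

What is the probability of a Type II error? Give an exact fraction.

202983472/244140625

β = P(fail to reject H₀ | Ha true) = P(S ≤ 9 | p = 3/5), S ~ Binomial(13, 3/5).
Adding the binomial probabilities P(S=0)+…+P(S=9) at p = 3/5 gives 202983472/244140625.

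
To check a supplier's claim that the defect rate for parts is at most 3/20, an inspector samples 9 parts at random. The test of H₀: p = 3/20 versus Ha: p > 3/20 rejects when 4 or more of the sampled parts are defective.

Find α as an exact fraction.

4343234013/128000000000

α = P(reject H₀ | H₀ true) = P(K ≥ 4 | p = 3/20), K ~ Binomial(9, 3/20).
Via the complement, α = 1 − Σ_{j=0}^{3} C(9,j)(3/20)^j(17/20)^{9-j} = 4343234013/128000000000.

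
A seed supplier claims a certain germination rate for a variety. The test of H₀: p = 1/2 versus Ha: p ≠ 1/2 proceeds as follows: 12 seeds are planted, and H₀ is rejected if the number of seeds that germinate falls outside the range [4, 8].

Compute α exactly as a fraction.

299/2048

Under H₀, Y ~ Binomial(12, 1/2); α is the probability of landing in either tail, P(Y ≤ 3) + P(Y ≥ 9).
By symmetry, α = 2·P(Y ≤ 3) = 2·(1 + 12 + 66 + 220)/4096 = 598/4096 = 299/2048.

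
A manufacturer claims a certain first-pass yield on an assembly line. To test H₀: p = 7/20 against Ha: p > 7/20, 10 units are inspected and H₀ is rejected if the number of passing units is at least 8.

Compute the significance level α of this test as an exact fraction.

12342438941/2560000000000

α = P(reject H₀ | H₀ true) = P(Y ≥ 8 | p = 7/20), with Y ~ Binomial(10, 7/20).
Summing C(10,j)(7/20)^j(13/20)^{10−j} for j = 8,…,10 gives 12342438941/2560000000000.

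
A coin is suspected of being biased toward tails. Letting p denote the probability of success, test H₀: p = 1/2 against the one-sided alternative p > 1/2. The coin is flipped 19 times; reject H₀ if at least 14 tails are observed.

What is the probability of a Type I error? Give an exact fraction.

2083/65536

The Type I error probability is α = P(K ≥ 14) computed under H₀, where K ~ Binomial(19, 1/2).
Summing the upper tail: (11628 + 3876 + 969 + 171 + 19 + 1) / 2^19 = 16664/524288 = 2083/65536.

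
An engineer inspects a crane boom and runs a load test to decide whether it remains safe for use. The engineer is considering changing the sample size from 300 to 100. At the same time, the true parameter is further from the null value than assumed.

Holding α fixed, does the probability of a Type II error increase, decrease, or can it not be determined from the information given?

The first change alone would make β increase; the second alone would make β decrease. Which effect dominates depends on the magnitudes, which are not given.

Cannot be determined from the information given.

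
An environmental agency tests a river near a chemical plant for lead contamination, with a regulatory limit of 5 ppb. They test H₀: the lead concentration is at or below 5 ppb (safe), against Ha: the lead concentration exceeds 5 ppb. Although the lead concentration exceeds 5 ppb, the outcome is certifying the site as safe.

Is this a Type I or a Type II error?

Type II error

'Certifying the site as safe' corresponds to failing to reject H₀.
H₀ was not rejected but H₀ is false — a Type II error (false negative).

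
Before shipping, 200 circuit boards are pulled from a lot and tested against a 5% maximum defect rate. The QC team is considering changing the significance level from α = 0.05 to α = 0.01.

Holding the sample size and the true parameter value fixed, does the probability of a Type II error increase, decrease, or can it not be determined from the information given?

It increases.

Lowering α raises the bar for rejection; under Ha, the test now fails to reject on outcomes it previously would have rejected.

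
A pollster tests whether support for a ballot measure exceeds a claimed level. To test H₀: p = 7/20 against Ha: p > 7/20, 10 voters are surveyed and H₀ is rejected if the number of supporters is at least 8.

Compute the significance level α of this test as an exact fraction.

12342438941/2560000000000

Under H₀, S ~ Binomial(10, 7/20), and α = P(S ≥ 8).
P(S ≥ 8) = Σ_{j=8}^{10} C(10,j)·(7/20)^j·(13/20)^{10-j} = 12342438941/2560000000000.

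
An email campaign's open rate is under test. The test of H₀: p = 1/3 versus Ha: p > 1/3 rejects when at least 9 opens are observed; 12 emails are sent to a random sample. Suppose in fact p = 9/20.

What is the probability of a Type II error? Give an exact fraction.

790057068555953/819200000000000

Under the alternative p = 9/20, S ~ Binomial(12, 9/20); β is the probability the test does not reject, P(S < 9).
Equivalently, β = 1 − P(S ≥ 9) = 790057068555953/819200000000000.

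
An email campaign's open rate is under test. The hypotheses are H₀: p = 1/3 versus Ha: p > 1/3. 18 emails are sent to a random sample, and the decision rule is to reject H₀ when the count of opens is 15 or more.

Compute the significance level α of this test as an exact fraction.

7177/387420489

The Type I error probability is α = P(K ≥ 15) computed under H₀, where K ~ Binomial(18, 1/3).
P(K ≥ 15) = Σ_{j=15}^{18} C(18,j)·(1/3)^j·(2/3)^{18-j} = 7177/387420489.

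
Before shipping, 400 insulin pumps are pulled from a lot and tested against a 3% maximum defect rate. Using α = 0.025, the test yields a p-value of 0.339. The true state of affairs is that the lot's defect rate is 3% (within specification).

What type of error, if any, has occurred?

The conventional null hypothesis is that the lot's defect rate is 3% (within specification).
Since p = 0.339 ≥ α = 0.025, H₀ is not rejected.
H₀ is true (actually the lot's defect rate is 3% (within specification)).
The decision matches the true state — no error.

Neither — the decision is correct.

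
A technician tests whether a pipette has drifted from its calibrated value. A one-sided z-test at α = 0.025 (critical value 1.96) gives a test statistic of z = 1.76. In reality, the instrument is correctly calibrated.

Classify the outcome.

The conventional null hypothesis is that the instrument is correctly calibrated.
Since z = 1.76 ≤ z* = 1.96, H₀ is not rejected.
H₀ is true (actually the instrument is correctly calibrated).
The decision matches the true state — no error.

Neither — the decision is correct.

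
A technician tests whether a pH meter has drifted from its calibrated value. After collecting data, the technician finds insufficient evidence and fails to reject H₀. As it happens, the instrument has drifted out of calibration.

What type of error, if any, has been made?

Type II error

The conventional null hypothesis here is that the instrument is correctly calibrated.
H₀ was not rejected, but H₀ is actually false.
Failing to reject a false null hypothesis is a Type II error (false negative).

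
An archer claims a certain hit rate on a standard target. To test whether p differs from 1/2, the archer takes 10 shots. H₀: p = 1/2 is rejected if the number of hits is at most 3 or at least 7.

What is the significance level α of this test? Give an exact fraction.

11/32

Under H₀, K ~ Binomial(10, 1/2); α is the probability of landing in either tail, P(K ≤ 3) + P(K ≥ 7).
Each tail has probability (1 + 10 + 45 + 120)/1024; doubling gives α = 352/1024 = 11/32.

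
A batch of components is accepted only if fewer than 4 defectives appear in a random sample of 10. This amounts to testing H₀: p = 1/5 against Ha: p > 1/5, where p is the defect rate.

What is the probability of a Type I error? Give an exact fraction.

1180409/9765625

Under H₀, Y ~ Binomial(10, 1/5); the Type I error rate is P(Y ≥ 4).
Via the complement, α = 1 − Σ_{j=0}^{3} C(10,j)(1/5)^j(4/5)^{10-j} = 1180409/9765625.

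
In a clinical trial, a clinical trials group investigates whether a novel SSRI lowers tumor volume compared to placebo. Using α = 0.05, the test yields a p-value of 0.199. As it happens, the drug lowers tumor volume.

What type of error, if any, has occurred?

The conventional null hypothesis is that the drug has no effect on tumor volume.
Since p = 0.199 ≥ α = 0.05, H₀ is not rejected.
H₀ is false (actually the drug lowers tumor volume).
Failing to reject a false H₀ is a Type II error.

Type II error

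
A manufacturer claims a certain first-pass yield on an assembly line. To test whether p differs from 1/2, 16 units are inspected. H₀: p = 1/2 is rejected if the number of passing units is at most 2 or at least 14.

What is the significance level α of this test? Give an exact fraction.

137/32768

The significance level is the null-hypothesis probability of the rejection region {≤2} ∪ {≥14}.
By symmetry, α = 2·P(X ≤ 2) = 2·(1 + 16 + 120)/65536 = 274/65536 = 137/32768.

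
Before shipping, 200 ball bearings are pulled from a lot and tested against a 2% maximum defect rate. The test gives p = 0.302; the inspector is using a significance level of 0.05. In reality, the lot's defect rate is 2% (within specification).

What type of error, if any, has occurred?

No error (correct decision).

The conventional null hypothesis is that the lot's defect rate is 2% (within specification).
Since p = 0.302 ≥ α = 0.05, H₀ is not rejected.
H₀ is true (actually the lot's defect rate is 2% (within specification)).
The decision matches the true state — no error.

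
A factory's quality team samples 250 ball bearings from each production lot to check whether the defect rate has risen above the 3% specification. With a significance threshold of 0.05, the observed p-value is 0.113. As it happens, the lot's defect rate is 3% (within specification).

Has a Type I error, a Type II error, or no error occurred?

No error (correct decision).

The conventional null hypothesis is that the lot's defect rate is 3% (within specification).
Since p = 0.113 ≥ α = 0.05, H₀ is not rejected.
H₀ is true (actually the lot's defect rate is 3% (within specification)).
The decision matches the true state — no error.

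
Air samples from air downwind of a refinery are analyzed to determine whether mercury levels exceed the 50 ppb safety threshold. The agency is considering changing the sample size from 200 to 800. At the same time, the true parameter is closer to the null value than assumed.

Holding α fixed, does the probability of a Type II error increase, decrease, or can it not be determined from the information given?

The first change alone would make β decrease; the second alone would make β increase. Which effect dominates depends on the magnitudes, which are not given.

Cannot be determined from the information given.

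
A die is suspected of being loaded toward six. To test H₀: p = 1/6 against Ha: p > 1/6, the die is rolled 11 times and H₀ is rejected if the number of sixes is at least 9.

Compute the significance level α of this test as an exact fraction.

The Type I error probability is α = P(X ≥ 9) computed under H₀, where X ~ Binomial(11, 1/6).
Summing C(11,j)(1/6)^j(5/6)^{11−j} for j = 9,…,11 gives 53/13436928.

53/13436928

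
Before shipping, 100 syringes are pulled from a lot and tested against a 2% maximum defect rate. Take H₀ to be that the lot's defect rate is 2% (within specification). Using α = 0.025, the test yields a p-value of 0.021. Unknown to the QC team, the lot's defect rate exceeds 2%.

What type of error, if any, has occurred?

No error — this is a correct decision.

Since p = 0.021 < α = 0.025, H₀ is rejected.
H₀ is false (actually the lot's defect rate exceeds 2%).
The decision matches the true state — no error.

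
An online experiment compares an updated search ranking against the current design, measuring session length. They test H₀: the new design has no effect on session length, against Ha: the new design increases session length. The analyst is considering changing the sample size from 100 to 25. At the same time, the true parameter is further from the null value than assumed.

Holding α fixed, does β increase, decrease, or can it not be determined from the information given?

The first change alone would make β increase; the second alone would make β decrease. Which effect dominates depends on the magnitudes, which are not given.

Cannot be determined from the information given.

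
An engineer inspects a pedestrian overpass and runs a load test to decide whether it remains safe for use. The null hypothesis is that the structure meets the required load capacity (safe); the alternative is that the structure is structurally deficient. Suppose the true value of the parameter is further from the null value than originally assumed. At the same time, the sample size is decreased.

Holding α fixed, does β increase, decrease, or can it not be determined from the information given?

The first change alone would make β decrease; the second alone would make β increase. Which effect dominates depends on the magnitudes, which are not given.

Cannot be determined from the information given.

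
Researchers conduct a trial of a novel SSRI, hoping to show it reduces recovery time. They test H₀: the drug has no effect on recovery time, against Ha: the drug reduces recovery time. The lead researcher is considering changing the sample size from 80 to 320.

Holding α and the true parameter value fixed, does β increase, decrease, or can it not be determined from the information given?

More data shrinks sampling variability; the test statistic under Ha concentrates further from the null value, making rejection more likely.

It decreases.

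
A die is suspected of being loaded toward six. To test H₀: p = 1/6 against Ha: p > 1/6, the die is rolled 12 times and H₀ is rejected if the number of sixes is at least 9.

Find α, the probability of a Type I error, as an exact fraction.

α = P(reject H₀ | H₀ true) = P(K ≥ 9 | p = 1/6), with K ~ Binomial(12, 1/6).
Summing C(12,j)(1/6)^j(5/6)^{12−j} for j = 9,…,12 gives 9737/725594112.

9737/725594112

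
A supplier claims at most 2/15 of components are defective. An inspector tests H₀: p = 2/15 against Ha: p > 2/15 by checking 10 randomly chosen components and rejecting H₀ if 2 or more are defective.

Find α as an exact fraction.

75567303772/192216796875

Under H₀, S ~ Binomial(10, 2/15); the Type I error rate is P(S ≥ 2).
α = 1 − P(S ≤ 1) = 1 − 116649493103/192216796875 = 75567303772/192216796875.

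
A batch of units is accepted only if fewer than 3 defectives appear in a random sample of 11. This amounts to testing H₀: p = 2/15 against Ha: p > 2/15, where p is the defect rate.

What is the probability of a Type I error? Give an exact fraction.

2209953752/12814453125

The significance level is the probability, assuming p = 2/15, of seeing 3 or more defectives in 11 draws.
Computing the lower-tail complement: 1 − 10604499373/12814453125 = 2209953752/12814453125.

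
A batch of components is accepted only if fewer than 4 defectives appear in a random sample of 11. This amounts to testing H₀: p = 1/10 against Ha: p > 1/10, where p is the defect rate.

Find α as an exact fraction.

Under H₀, Y ~ Binomial(11, 1/10); the Type I error rate is P(Y ≥ 4).
Computing the lower-tail complement: 1 − 2453663097/2500000000 = 46336903/2500000000.

46336903/2500000000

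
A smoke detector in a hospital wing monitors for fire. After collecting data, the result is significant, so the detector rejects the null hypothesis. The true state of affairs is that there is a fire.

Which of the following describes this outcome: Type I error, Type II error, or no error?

Neither — the decision is correct.

The conventional null hypothesis here is that there is no fire.
The test rejected a false H₀ — the decision matches the true state.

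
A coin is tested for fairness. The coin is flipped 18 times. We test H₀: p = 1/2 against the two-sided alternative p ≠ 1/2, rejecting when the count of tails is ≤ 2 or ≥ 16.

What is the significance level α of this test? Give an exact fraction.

43/32768

α = P(S ≤ 2 or S ≥ 16 | p = 1/2), S ~ Binomial(18, 1/2).
The two tails are symmetric, so α = 2·(1 + 18 + 153)/2^18 = 344/262144 = 43/32768.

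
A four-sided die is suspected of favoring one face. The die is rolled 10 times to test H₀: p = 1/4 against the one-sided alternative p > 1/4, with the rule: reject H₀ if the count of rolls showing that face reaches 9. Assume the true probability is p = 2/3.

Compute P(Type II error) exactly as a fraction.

Under the alternative p = 2/3, K ~ Binomial(10, 2/3); β is the probability the test does not reject, P(K < 9).
Adding the binomial probabilities P(K=0)+…+P(K=8) at p = 2/3 gives 17635/19683.

17635/19683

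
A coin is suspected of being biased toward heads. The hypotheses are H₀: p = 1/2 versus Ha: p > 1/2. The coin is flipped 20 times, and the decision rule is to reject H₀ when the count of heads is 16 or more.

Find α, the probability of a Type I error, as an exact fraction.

1549/262144

Under H₀, K ~ Binomial(20, 1/2), and α = P(K ≥ 16).
That's C(20,16) + C(20,17) + C(20,18) + C(20,19) + C(20,20) over 2^20, i.e. (4845 + 1140 + 190 + 20 + 1)/1048576 = 6196/1048576 = 1549/262144.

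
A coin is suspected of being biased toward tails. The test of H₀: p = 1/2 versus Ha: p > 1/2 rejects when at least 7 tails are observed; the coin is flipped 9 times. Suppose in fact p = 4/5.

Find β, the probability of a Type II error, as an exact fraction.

A Type II error is failing to reject when Ha holds: with p = 4/5, β = P(X ≤ 6).
Adding the binomial probabilities P(X=0)+…+P(X=6) at p = 4/5 gives 511333/1953125.

511333/1953125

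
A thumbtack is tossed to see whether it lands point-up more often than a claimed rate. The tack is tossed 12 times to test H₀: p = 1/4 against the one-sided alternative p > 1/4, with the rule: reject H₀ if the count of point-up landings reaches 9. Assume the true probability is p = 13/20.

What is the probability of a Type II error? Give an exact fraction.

535222111290433/819200000000000

Under the alternative p = 13/20, Y ~ Binomial(12, 13/20); β is the probability the test does not reject, P(Y < 9).
Equivalently, β = 1 − P(Y ≥ 9) = 535222111290433/819200000000000.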